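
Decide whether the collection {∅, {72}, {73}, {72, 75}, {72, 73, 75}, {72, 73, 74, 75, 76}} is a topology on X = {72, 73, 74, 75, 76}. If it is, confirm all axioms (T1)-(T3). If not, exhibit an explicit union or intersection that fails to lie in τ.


τ is NOT a topology on X.

Axiom (T1): ∅ ∈ τ? Yes; X ∈ τ? Yes.
Axiom (T2/T3): check pairwise unions and intersections of members of τ.
Counterexample for (T2): {72} ∪ {73} = {72, 73} ∉ τ. Therefore τ is NOT a topology.


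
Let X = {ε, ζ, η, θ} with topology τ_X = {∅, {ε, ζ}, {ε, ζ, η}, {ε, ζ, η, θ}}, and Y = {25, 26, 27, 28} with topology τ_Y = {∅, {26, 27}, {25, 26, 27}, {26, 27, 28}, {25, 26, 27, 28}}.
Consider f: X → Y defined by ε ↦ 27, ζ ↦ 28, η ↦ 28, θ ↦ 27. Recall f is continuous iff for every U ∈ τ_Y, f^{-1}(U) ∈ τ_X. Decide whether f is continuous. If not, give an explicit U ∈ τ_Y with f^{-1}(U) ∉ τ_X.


f is NOT continuous.

Compute f^{-1}(U) for each U ∈ τ_Y:
  U = ∅: f^{-1}(U) = ∅ ∈ τ_X ✓.
  U = {26, 27}: f^{-1}(U) = {ε, θ} ∉ τ_X ✗.
  U = {25, 26, 27}: f^{-1}(U) = {ε, θ} ∉ τ_X ✗.
  U = {26, 27, 28}: f^{-1}(U) = {ε, ζ, η, θ} ∈ τ_X ✓.
  U = {25, 26, 27, 28}: f^{-1}(U) = {ε, ζ, η, θ} ∈ τ_X ✓.
Found U = {26, 27} with f^{-1}(U) = {ε, θ} not in τ_X. Therefore f is NOT continuous.


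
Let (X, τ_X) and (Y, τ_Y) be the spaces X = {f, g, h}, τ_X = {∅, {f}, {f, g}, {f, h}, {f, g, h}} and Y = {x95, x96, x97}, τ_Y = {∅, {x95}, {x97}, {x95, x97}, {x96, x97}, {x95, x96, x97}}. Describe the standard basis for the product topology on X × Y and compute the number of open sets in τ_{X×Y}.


Basis B = {∅ × ∅, {f} × {x95}, {f} × {x97}, {f} × {x95, x97}, {f, g} × {x95}, {f, h} × {x95}, {f} × {x96, x97}, {f, g} × {x97}, {f, h} × {x97}, {f} × {x95, x96, x97}, {f, g, h} × {x95}, {f, g, h} × {x97}, {f, g} × {x95, x97}, {f, h} × {x95, x97}, {f, g} × {x96, x97}, {f, h} × {x96, x97}, {f, g} × {x95, x96, x97}, {f, h} × {x95, x96, x97}, {f, g, h} × {x95, x97}, {f, g, h} × {x96, x97}, {f, g, h} × {x95, x96, x97}}; |τ_{X×Y}| = 70.

Enumerate products U × V with U ∈ τ_X, V ∈ τ_Y (deduplicated):
  ∅ × ∅ = {} (∅)
  {f} × {x95} = {(f,x95)}
  {f} × {x97} = {(f,x97)}
  {f} × {x95, x97} = {(f,x95), (f,x97)}
  {f, g} × {x95} = {(f,x95), (g,x95)}
  {f, h} × {x95} = {(f,x95), (h,x95)}
  {f} × {x96, x97} = {(f,x96), (f,x97)}
  {f, g} × {x97} = {(f,x97), (g,x97)}
  {f, h} × {x97} = {(f,x97), (h,x97)}
  {f} × {x95, x96, x97} = {(f,x95), (f,x96), (f,x97)}
  {f, g, h} × {x95} = {(f,x95), (g,x95), (h,x95)}
  {f, g, h} × {x97} = {(f,x97), (g,x97), (h,x97)}
  {f, g} × {x95, x97} = {(f,x95), (f,x97), (g,x95), (g,x97)}
  {f, h} × {x95, x97} = {(f,x95), (f,x97), (h,x95), (h,x97)}
  {f, g} × {x96, x97} = {(f,x96), (f,x97), (g,x96), (g,x97)}
  {f, h} × {x96, x97} = {(f,x96), (f,x97), (h,x96), (h,x97)}
  {f, g} × {x95, x96, x97} = {(f,x95), (f,x96), (f,x97), (g,x95), (g,x96), (g,x97)}
  {f, h} × {x95, x96, x97} = {(f,x95), (f,x96), (f,x97), (h,x95), (h,x96), (h,x97)}
  {f, g, h} × {x95, x97} = {(f,x95), (f,x97), (g,x95), (g,x97), (h,x95), (h,x97)}
  {f, g, h} × {x96, x97} = {(f,x96), (f,x97), (g,x96), (g,x97), (h,x96), (h,x97)}
  {f, g, h} × {x95, x96, x97} = {(f,x95), (f,x96), (f,x97), (g,x95), (g,x96), (g,x97), (h,x95), (h,x96), (h,x97)}
These 21 distinct sets form the basis B.
Close under arbitrary unions to get τ_{X×Y}; counting gives |τ_{X×Y}| = 70.


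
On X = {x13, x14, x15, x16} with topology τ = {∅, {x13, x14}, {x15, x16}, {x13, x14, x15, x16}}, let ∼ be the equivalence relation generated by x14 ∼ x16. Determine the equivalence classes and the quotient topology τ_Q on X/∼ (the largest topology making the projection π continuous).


X/∼ = {[x13], [x14=x16], [x15]}; |τ_Q| = 2.

Equivalence classes: [x13], [x14=x16], [x15].
Quotient map π: X → X/∼ sends x13 ↦ [x13], x14 ↦ [x14=x16], x15 ↦ [x15], x16 ↦ [x14=x16].
For each subset V ⊆ X/∼, compute π^{-1}(V) ⊆ X and check whether π^{-1}(V) ∈ τ. V is open in τ_Q iff π^{-1}(V) ∈ τ.
  V = {}: π^{-1}(V) = ∅ ∈ τ ✓.
  V = {[x13]}: π^{-1}(V) = {x13} ∉ τ ✗.
  V = {[x14=x16]}: π^{-1}(V) = {x14, x16} ∉ τ ✗.
  V = {[x13], [x14=x16]}: π^{-1}(V) = {x13, x14, x16} ∉ τ ✗.
  V = {[x15]}: π^{-1}(V) = {x15} ∉ τ ✗.
  V = {[x13], [x15]}: π^{-1}(V) = {x13, x15} ∉ τ ✗.
  V = {[x14=x16], [x15]}: π^{-1}(V) = {x14, x15, x16} ∉ τ ✗.
  V = {[x13], [x14=x16], [x15]}: π^{-1}(V) = {x13, x14, x15, x16} ∈ τ ✓.
Open sets in the quotient: τ_Q = {{}, {[x13], [x14=x16], [x15]}} (2 elements).


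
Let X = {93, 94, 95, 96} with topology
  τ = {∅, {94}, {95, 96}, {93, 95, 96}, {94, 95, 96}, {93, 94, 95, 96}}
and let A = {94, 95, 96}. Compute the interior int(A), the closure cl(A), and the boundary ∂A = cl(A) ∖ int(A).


int(A) = {94, 95, 96}, cl(A) = {93, 94, 95, 96}, ∂A = {93}.

Closed sets in (X, τ) are complements of opens:
  closed(X, τ) = {∅, {93}, {94}, {93, 94}, {93, 95, 96}, {93, 94, 95, 96}}.
int(A) = ⋃ {U ∈ τ : U ⊆ A}. Opens contained in A: ∅, {94}, {95, 96}, {94, 95, 96}.
Taking the union of these: int(A) = {94, 95, 96}.
cl(A) = ⋂ {C closed : A ⊆ C}. Closed sets containing A: {93, 94, 95, 96}.
Intersecting these: cl(A) = {93, 94, 95, 96}.
∂A = cl(A) ∖ int(A) = {93, 94, 95, 96} ∖ {94, 95, 96} = {93}.


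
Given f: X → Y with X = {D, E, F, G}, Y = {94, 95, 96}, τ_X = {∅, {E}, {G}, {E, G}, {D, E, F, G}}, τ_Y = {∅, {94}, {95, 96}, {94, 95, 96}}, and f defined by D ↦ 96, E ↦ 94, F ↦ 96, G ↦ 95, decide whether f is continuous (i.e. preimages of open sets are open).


f is NOT continuous.

Compute f^{-1}(U) for each U ∈ τ_Y:
  U = ∅: f^{-1}(U) = ∅ ∈ τ_X ✓.
  U = {94}: f^{-1}(U) = {E} ∈ τ_X ✓.
  U = {95, 96}: f^{-1}(U) = {D, F, G} ∉ τ_X ✗.
  U = {94, 95, 96}: f^{-1}(U) = {D, E, F, G} ∈ τ_X ✓.
Found U = {95, 96} with f^{-1}(U) = {D, F, G} not in τ_X. Therefore f is NOT continuous.


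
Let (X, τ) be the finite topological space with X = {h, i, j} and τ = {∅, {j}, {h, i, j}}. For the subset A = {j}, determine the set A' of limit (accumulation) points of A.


A' = {h, i}

For each x ∈ X, list the open sets U ∈ τ with x ∈ U, then check whether U ∩ (A ∖ {x}) ≠ ∅ for every such U.
  x = h: opens ∋ x are {h, i, j}; each meets A ∖ {h}, so x IS a limit point.
  x = i: opens ∋ x are {h, i, j}; each meets A ∖ {i}, so x IS a limit point.
  x = j: open {j} ∋ x has {j} ∩ (A ∖ {j}) = ∅, so x is NOT a limit point.
Collecting: A' = {h, i}.


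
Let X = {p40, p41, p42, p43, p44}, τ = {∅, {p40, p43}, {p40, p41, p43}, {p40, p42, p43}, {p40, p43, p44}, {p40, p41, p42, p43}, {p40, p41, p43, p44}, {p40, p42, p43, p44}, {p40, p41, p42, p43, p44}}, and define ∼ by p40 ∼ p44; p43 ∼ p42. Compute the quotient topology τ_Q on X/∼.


X/∼ = {[p40=p44], [p41], [p42=p43]}; |τ_Q| = 3.

Equivalence classes: [p40=p44], [p41], [p42=p43].
Quotient map π: X → X/∼ sends p40 ↦ [p40=p44], p41 ↦ [p41], p42 ↦ [p42=p43], p43 ↦ [p42=p43], p44 ↦ [p40=p44].
For each subset V ⊆ X/∼, compute π^{-1}(V) ⊆ X and check whether π^{-1}(V) ∈ τ. V is open in τ_Q iff π^{-1}(V) ∈ τ.
  V = {}: π^{-1}(V) = ∅ ∈ τ ✓.
  V = {[p40=p44]}: π^{-1}(V) = {p40, p44} ∉ τ ✗.
  V = {[p41]}: π^{-1}(V) = {p41} ∉ τ ✗.
  V = {[p40=p44], [p41]}: π^{-1}(V) = {p40, p41, p44} ∉ τ ✗.
  V = {[p42=p43]}: π^{-1}(V) = {p42, p43} ∉ τ ✗.
  V = {[p40=p44], [p42=p43]}: π^{-1}(V) = {p40, p42, p43, p44} ∈ τ ✓.
  V = {[p41], [p42=p43]}: π^{-1}(V) = {p41, p42, p43} ∉ τ ✗.
  V = {[p40=p44], [p41], [p42=p43]}: π^{-1}(V) = {p40, p41, p42, p43, p44} ∈ τ ✓.
Open sets in the quotient: τ_Q = {{}, {[p40=p44], [p42=p43]}, {[p40=p44], [p41], [p42=p43]}} (3 elements).


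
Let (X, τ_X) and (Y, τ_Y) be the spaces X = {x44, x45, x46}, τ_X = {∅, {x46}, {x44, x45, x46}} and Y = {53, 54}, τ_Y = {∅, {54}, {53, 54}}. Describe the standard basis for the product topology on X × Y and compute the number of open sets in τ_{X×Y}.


Basis B = {∅ × ∅, {x46} × {54}, {x46} × {53, 54}, {x44, x45, x46} × {54}, {x44, x45, x46} × {53, 54}}; |τ_{X×Y}| = 6.

Enumerate products U × V with U ∈ τ_X, V ∈ τ_Y (deduplicated):
  ∅ × ∅ = {} (∅)
  {x46} × {54} = {(x46,54)}
  {x46} × {53, 54} = {(x46,53), (x46,54)}
  {x44, x45, x46} × {54} = {(x44,54), (x45,54), (x46,54)}
  {x44, x45, x46} × {53, 54} = {(x44,53), (x44,54), (x45,53), (x45,54), (x46,53), (x46,54)}
These 5 distinct sets form the basis B.
Close under arbitrary unions to get τ_{X×Y}; counting gives |τ_{X×Y}| = 6.


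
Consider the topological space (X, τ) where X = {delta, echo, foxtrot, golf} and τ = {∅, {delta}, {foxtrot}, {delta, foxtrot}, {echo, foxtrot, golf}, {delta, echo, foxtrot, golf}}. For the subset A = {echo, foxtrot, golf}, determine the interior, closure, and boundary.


int(A) = {echo, foxtrot, golf}, cl(A) = {echo, foxtrot, golf}, ∂A = ∅.

Closed sets in (X, τ) are complements of opens:
  closed(X, τ) = {∅, {delta}, {echo, golf}, {delta, echo, golf}, {echo, foxtrot, golf}, {delta, echo, foxtrot, golf}}.
int(A) = ⋃ {U ∈ τ : U ⊆ A}. Opens contained in A: ∅, {foxtrot}, {echo, foxtrot, golf}.
Taking the union of these: int(A) = {echo, foxtrot, golf}.
cl(A) = ⋂ {C closed : A ⊆ C}. Closed sets containing A: {echo, foxtrot, golf}, {delta, echo, foxtrot, golf}.
Intersecting these: cl(A) = {echo, foxtrot, golf}.
∂A = cl(A) ∖ int(A) = {echo, foxtrot, golf} ∖ {echo, foxtrot, golf} = ∅.


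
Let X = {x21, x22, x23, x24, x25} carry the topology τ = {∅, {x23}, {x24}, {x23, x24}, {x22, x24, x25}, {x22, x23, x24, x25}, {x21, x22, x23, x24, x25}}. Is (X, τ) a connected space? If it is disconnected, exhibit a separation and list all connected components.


(X, τ) is connected.

Find clopen sets (U ∈ τ with X ∖ U ∈ τ):
  U = ∅, X ∖ U = {x21, x22, x23, x24, x25} — both open, so U is clopen.
  U = {x21, x22, x23, x24, x25}, X ∖ U = ∅ — both open, so U is clopen.
Only trivial clopens (∅ and X) exist, so (X, τ) is connected.
Compute connected components by grouping points that agree on all clopens:
  component: {x21, x22, x23, x24, x25}


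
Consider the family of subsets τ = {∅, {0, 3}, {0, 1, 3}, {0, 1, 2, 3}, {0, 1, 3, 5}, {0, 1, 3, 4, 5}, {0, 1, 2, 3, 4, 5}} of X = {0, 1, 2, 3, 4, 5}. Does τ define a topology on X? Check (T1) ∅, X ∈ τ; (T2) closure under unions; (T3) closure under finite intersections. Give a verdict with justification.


τ is NOT a topology on X.

Axiom (T1): ∅ ∈ τ? Yes; X ∈ τ? Yes.
Axiom (T2/T3): check pairwise unions and intersections of members of τ.
Counterexample for (T2): {0, 1, 2, 3} ∪ {0, 1, 3, 5} = {0, 1, 2, 3, 5} ∉ τ. Therefore τ is NOT a topology.


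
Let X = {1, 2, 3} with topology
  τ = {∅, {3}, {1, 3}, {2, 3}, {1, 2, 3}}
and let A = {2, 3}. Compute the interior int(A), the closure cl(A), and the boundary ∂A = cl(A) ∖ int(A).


int(A) = {2, 3}, cl(A) = {1, 2, 3}, ∂A = {1}.

Closed sets in (X, τ) are complements of opens:
  closed(X, τ) = {∅, {1}, {2}, {1, 2}, {1, 2, 3}}.
int(A) = ⋃ {U ∈ τ : U ⊆ A}. Opens contained in A: ∅, {3}, {2, 3}.
Taking the union of these: int(A) = {2, 3}.
cl(A) = ⋂ {C closed : A ⊆ C}. Closed sets containing A: {1, 2, 3}.
Intersecting these: cl(A) = {1, 2, 3}.
∂A = cl(A) ∖ int(A) = {1, 2, 3} ∖ {2, 3} = {1}.


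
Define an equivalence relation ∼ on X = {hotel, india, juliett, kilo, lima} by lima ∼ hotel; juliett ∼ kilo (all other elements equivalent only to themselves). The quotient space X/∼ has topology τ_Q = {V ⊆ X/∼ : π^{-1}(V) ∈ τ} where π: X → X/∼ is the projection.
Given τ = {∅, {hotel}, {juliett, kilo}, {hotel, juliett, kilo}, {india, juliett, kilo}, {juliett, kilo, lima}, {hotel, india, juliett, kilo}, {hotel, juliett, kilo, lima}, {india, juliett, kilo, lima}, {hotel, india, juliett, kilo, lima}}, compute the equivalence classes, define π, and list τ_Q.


X/∼ = {[hotel=lima], [india], [juliett=kilo]}; |τ_Q| = 5.

Equivalence classes: [hotel=lima], [india], [juliett=kilo].
Quotient map π: X → X/∼ sends hotel ↦ [hotel=lima], india ↦ [india], juliett ↦ [juliett=kilo], kilo ↦ [juliett=kilo], lima ↦ [hotel=lima].
For each subset V ⊆ X/∼, compute π^{-1}(V) ⊆ X and check whether π^{-1}(V) ∈ τ. V is open in τ_Q iff π^{-1}(V) ∈ τ.
  V = {}: π^{-1}(V) = ∅ ∈ τ ✓.
  V = {[hotel=lima]}: π^{-1}(V) = {hotel, lima} ∉ τ ✗.
  V = {[india]}: π^{-1}(V) = {india} ∉ τ ✗.
  V = {[hotel=lima], [india]}: π^{-1}(V) = {hotel, india, lima} ∉ τ ✗.
  V = {[juliett=kilo]}: π^{-1}(V) = {juliett, kilo} ∈ τ ✓.
  V = {[hotel=lima], [juliett=kilo]}: π^{-1}(V) = {hotel, juliett, kilo, lima} ∈ τ ✓.
  V = {[india], [juliett=kilo]}: π^{-1}(V) = {india, juliett, kilo} ∈ τ ✓.
  V = {[hotel=lima], [india], [juliett=kilo]}: π^{-1}(V) = {hotel, india, juliett, kilo, lima} ∈ τ ✓.
Open sets in the quotient: τ_Q = {{}, {[juliett=kilo]}, {[hotel=lima], [juliett=kilo]}, {[india], [juliett=kilo]}, {[hotel=lima], [india], [juliett=kilo]}} (5 elements).


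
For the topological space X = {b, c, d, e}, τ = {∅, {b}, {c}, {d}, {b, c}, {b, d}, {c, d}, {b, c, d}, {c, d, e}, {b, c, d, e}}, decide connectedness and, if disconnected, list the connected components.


(X, τ) is disconnected; components = [{b}, {c, d, e}].

Find clopen sets (U ∈ τ with X ∖ U ∈ τ):
  U = ∅, X ∖ U = {b, c, d, e} — both open, so U is clopen.
  U = {b}, X ∖ U = {c, d, e} — both open, so U is clopen.
  U = {c, d, e}, X ∖ U = {b} — both open, so U is clopen.
  U = {b, c, d, e}, X ∖ U = ∅ — both open, so U is clopen.
Nontrivial clopen(s) exist: e.g. {c, d, e}. So (X, τ) is disconnected.
Compute connected components by grouping points that agree on all clopens:
  component: {b}
  component: {c, d, e}


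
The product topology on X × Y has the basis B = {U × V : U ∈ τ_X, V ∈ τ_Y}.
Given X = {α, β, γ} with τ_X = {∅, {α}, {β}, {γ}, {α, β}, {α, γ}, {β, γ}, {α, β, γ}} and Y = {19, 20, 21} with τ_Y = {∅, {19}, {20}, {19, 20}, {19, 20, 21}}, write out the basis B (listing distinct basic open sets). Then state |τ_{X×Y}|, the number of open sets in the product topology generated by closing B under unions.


Basis B = {∅ × ∅, {α} × {19}, {α} × {20}, {β} × {19}, {β} × {20}, {γ} × {19}, {γ} × {20}, {α} × {19, 20}, {α, β} × {19}, {α, γ} × {19}, {α, β} × {20}, {α, γ} × {20}, {β} × {19, 20}, {β, γ} × {19}, {β, γ} × {20}, {γ} × {19, 20}, {α} × {19, 20, 21}, {α, β, γ} × {19}, {α, β, γ} × {20}, {β} × {19, 20, 21}, {γ} × {19, 20, 21}, {α, β} × {19, 20}, {α, γ} × {19, 20}, {β, γ} × {19, 20}, {α, β} × {19, 20, 21}, {α, γ} × {19, 20, 21}, {α, β, γ} × {19, 20}, {β, γ} × {19, 20, 21}, {α, β, γ} × {19, 20, 21}}; |τ_{X×Y}| = 125.

Enumerate products U × V with U ∈ τ_X, V ∈ τ_Y (deduplicated):
  ∅ × ∅ = {} (∅)
  {α} × {19} = {(α,19)}
  {α} × {20} = {(α,20)}
  {β} × {19} = {(β,19)}
  {β} × {20} = {(β,20)}
  {γ} × {19} = {(γ,19)}
  {γ} × {20} = {(γ,20)}
  {α} × {19, 20} = {(α,19), (α,20)}
  {α, β} × {19} = {(α,19), (β,19)}
  {α, γ} × {19} = {(α,19), (γ,19)}
  {α, β} × {20} = {(α,20), (β,20)}
  {α, γ} × {20} = {(α,20), (γ,20)}
  {β} × {19, 20} = {(β,19), (β,20)}
  {β, γ} × {19} = {(β,19), (γ,19)}
  {β, γ} × {20} = {(β,20), (γ,20)}
  {γ} × {19, 20} = {(γ,19), (γ,20)}
  {α} × {19, 20, 21} = {(α,19), (α,20), (α,21)}
  {α, β, γ} × {19} = {(α,19), (β,19), (γ,19)}
  {α, β, γ} × {20} = {(α,20), (β,20), (γ,20)}
  {β} × {19, 20, 21} = {(β,19), (β,20), (β,21)}
  {γ} × {19, 20, 21} = {(γ,19), (γ,20), (γ,21)}
  {α, β} × {19, 20} = {(α,19), (α,20), (β,19), (β,20)}
  {α, γ} × {19, 20} = {(α,19), (α,20), (γ,19), (γ,20)}
  {β, γ} × {19, 20} = {(β,19), (β,20), (γ,19), (γ,20)}
  {α, β} × {19, 20, 21} = {(α,19), (α,20), (α,21), (β,19), (β,20), (β,21)}
  {α, γ} × {19, 20, 21} = {(α,19), (α,20), (α,21), (γ,19), (γ,20), (γ,21)}
  {α, β, γ} × {19, 20} = {(α,19), (α,20), (β,19), (β,20), (γ,19), (γ,20)}
  {β, γ} × {19, 20, 21} = {(β,19), (β,20), (β,21), (γ,19), (γ,20), (γ,21)}
  {α, β, γ} × {19, 20, 21} = {(α,19), (α,20), (α,21), (β,19), (β,20), (β,21), (γ,19), (γ,20), (γ,21)}
These 29 distinct sets form the basis B.
Close under arbitrary unions to get τ_{X×Y}; counting gives |τ_{X×Y}| = 125.


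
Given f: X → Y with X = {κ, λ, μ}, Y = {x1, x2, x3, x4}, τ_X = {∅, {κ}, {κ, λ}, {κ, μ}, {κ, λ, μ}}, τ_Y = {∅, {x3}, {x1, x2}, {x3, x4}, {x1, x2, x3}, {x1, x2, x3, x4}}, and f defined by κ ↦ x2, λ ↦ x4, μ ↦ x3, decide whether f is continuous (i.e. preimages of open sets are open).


f is NOT continuous.

Compute f^{-1}(U) for each U ∈ τ_Y:
  U = ∅: f^{-1}(U) = ∅ ∈ τ_X ✓.
  U = {x3}: f^{-1}(U) = {μ} ∉ τ_X ✗.
  U = {x1, x2}: f^{-1}(U) = {κ} ∈ τ_X ✓.
  U = {x3, x4}: f^{-1}(U) = {λ, μ} ∉ τ_X ✗.
  U = {x1, x2, x3}: f^{-1}(U) = {κ, μ} ∈ τ_X ✓.
  U = {x1, x2, x3, x4}: f^{-1}(U) = {κ, λ, μ} ∈ τ_X ✓.
Found U = {x3} with f^{-1}(U) = {μ} not in τ_X. Therefore f is NOT continuous.


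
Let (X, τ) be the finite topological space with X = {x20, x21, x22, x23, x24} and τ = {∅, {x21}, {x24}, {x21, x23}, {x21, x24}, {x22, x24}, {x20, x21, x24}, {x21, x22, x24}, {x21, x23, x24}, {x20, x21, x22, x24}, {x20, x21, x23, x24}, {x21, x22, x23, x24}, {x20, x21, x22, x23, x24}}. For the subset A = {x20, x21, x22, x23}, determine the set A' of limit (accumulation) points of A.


A' = {x20, x23}

For each x ∈ X, list the open sets U ∈ τ with x ∈ U, then check whether U ∩ (A ∖ {x}) ≠ ∅ for every such U.
  x = x20: opens ∋ x are {x20, x21, x24}, {x20, x21, x22, x24}, {x20, x21, x23, x24}, {x20, x21, x22, x23, x24}; each meets A ∖ {x20}, so x IS a limit point.
  x = x21: open {x21} ∋ x has {x21} ∩ (A ∖ {x21}) = ∅, so x is NOT a limit point.
  x = x22: open {x22, x24} ∋ x has {x22, x24} ∩ (A ∖ {x22}) = ∅, so x is NOT a limit point.
  x = x23: opens ∋ x are {x21, x23}, {x21, x23, x24}, {x20, x21, x23, x24}, {x21, x22, x23, x24}, {x20, x21, x22, x23, x24}; each meets A ∖ {x23}, so x IS a limit point.
  x = x24: open {x24} ∋ x has {x24} ∩ (A ∖ {x24}) = ∅, so x is NOT a limit point.
Collecting: A' = {x20, x23}.


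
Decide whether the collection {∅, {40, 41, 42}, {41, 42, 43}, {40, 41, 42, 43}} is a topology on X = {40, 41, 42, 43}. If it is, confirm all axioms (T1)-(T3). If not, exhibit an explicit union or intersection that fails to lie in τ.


τ is NOT a topology on X.

Axiom (T1): ∅ ∈ τ? Yes; X ∈ τ? Yes.
Axiom (T2/T3): check pairwise unions and intersections of members of τ.
Counterexample for (T3): {40, 41, 42} ∩ {41, 42, 43} = {41, 42} ∉ τ. Therefore τ is NOT a topology.


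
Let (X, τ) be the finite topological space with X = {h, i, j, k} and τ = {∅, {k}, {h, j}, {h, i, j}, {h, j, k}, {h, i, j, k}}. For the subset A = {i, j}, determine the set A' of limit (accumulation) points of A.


A' = {h, i}

For each x ∈ X, list the open sets U ∈ τ with x ∈ U, then check whether U ∩ (A ∖ {x}) ≠ ∅ for every such U.
  x = h: opens ∋ x are {h, j}, {h, i, j}, {h, j, k}, {h, i, j, k}; each meets A ∖ {h}, so x IS a limit point.
  x = i: opens ∋ x are {h, i, j}, {h, i, j, k}; each meets A ∖ {i}, so x IS a limit point.
  x = j: open {h, j} ∋ x has {h, j} ∩ (A ∖ {j}) = ∅, so x is NOT a limit point.
  x = k: open {k} ∋ x has {k} ∩ (A ∖ {k}) = ∅, so x is NOT a limit point.
Collecting: A' = {h, i}.


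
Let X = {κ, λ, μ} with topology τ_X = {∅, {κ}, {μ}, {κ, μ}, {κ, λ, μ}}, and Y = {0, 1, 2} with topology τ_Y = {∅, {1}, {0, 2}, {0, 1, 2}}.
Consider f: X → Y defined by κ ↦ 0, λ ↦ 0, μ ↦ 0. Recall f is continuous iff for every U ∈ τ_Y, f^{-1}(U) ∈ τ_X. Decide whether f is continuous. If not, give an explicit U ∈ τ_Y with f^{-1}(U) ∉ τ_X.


f IS continuous.

Compute f^{-1}(U) for each U ∈ τ_Y:
  U = ∅: f^{-1}(U) = ∅ ∈ τ_X ✓.
  U = {1}: f^{-1}(U) = ∅ ∈ τ_X ✓.
  U = {0, 2}: f^{-1}(U) = {κ, λ, μ} ∈ τ_X ✓.
  U = {0, 1, 2}: f^{-1}(U) = {κ, λ, μ} ∈ τ_X ✓.
Every preimage lies in τ_X, so f IS continuous.


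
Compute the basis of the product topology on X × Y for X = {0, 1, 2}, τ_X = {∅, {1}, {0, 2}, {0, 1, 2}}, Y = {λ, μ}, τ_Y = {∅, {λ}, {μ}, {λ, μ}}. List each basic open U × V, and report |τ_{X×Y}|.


Basis B = {∅ × ∅, {1} × {λ}, {1} × {μ}, {0, 2} × {λ}, {0, 2} × {μ}, {1} × {λ, μ}, {0, 1, 2} × {λ}, {0, 1, 2} × {μ}, {0, 2} × {λ, μ}, {0, 1, 2} × {λ, μ}}; |τ_{X×Y}| = 16.

Enumerate products U × V with U ∈ τ_X, V ∈ τ_Y (deduplicated):
  ∅ × ∅ = {} (∅)
  {1} × {λ} = {(1,λ)}
  {1} × {μ} = {(1,μ)}
  {0, 2} × {λ} = {(0,λ), (2,λ)}
  {0, 2} × {μ} = {(0,μ), (2,μ)}
  {1} × {λ, μ} = {(1,λ), (1,μ)}
  {0, 1, 2} × {λ} = {(0,λ), (1,λ), (2,λ)}
  {0, 1, 2} × {μ} = {(0,μ), (1,μ), (2,μ)}
  {0, 2} × {λ, μ} = {(0,λ), (0,μ), (2,λ), (2,μ)}
  {0, 1, 2} × {λ, μ} = {(0,λ), (0,μ), (1,λ), (1,μ), (2,λ), (2,μ)}
These 10 distinct sets form the basis B.
Close under arbitrary unions to get τ_{X×Y}; counting gives |τ_{X×Y}| = 16.


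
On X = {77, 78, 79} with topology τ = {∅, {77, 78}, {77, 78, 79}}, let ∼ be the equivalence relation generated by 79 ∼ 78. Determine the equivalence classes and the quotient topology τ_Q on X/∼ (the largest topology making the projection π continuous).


X/∼ = {[77], [78=79]}; |τ_Q| = 2.

Equivalence classes: [77], [78=79].
Quotient map π: X → X/∼ sends 77 ↦ [77], 78 ↦ [78=79], 79 ↦ [78=79].
For each subset V ⊆ X/∼, compute π^{-1}(V) ⊆ X and check whether π^{-1}(V) ∈ τ. V is open in τ_Q iff π^{-1}(V) ∈ τ.
  V = {}: π^{-1}(V) = ∅ ∈ τ ✓.
  V = {[77]}: π^{-1}(V) = {77} ∉ τ ✗.
  V = {[78=79]}: π^{-1}(V) = {78, 79} ∉ τ ✗.
  V = {[77], [78=79]}: π^{-1}(V) = {77, 78, 79} ∈ τ ✓.
Open sets in the quotient: τ_Q = {{}, {[77], [78=79]}} (2 elements).


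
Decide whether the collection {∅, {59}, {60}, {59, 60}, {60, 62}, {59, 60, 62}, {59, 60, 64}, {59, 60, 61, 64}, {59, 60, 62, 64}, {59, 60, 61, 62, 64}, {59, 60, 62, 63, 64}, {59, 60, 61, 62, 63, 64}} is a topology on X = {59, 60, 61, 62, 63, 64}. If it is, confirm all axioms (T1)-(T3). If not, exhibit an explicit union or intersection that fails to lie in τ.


τ IS a topology on X.

Axiom (T1): ∅ ∈ τ? Yes; X ∈ τ? Yes.
Axiom (T2/T3): check pairwise unions and intersections of members of τ.
All pairwise intersections and unions checked — each lies in τ. Therefore τ satisfies (T1), (T2), (T3): it IS a topology on X.


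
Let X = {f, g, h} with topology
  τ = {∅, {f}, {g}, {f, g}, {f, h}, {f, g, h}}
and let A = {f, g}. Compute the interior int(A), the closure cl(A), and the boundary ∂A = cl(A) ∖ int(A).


int(A) = {f, g}, cl(A) = {f, g, h}, ∂A = {h}.

Closed sets in (X, τ) are complements of opens:
  closed(X, τ) = {∅, {g}, {h}, {f, h}, {g, h}, {f, g, h}}.
int(A) = ⋃ {U ∈ τ : U ⊆ A}. Opens contained in A: ∅, {f}, {g}, {f, g}.
Taking the union of these: int(A) = {f, g}.
cl(A) = ⋂ {C closed : A ⊆ C}. Closed sets containing A: {f, g, h}.
Intersecting these: cl(A) = {f, g, h}.
∂A = cl(A) ∖ int(A) = {f, g, h} ∖ {f, g} = {h}.


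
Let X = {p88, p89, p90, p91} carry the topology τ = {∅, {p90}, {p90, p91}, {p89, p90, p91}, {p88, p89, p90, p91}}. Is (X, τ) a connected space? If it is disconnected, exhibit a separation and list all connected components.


(X, τ) is connected.

Find clopen sets (U ∈ τ with X ∖ U ∈ τ):
  U = ∅, X ∖ U = {p88, p89, p90, p91} — both open, so U is clopen.
  U = {p88, p89, p90, p91}, X ∖ U = ∅ — both open, so U is clopen.
Only trivial clopens (∅ and X) exist, so (X, τ) is connected.
Compute connected components by grouping points that agree on all clopens:
  component: {p88, p89, p90, p91}


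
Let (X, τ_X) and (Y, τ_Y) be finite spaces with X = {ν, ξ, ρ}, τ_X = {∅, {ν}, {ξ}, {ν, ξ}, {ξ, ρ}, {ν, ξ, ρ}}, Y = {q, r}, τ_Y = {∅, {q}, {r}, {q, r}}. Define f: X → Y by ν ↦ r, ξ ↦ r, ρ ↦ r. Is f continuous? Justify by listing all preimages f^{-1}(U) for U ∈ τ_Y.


f IS continuous.

Compute f^{-1}(U) for each U ∈ τ_Y:
  U = ∅: f^{-1}(U) = ∅ ∈ τ_X ✓.
  U = {q}: f^{-1}(U) = ∅ ∈ τ_X ✓.
  U = {r}: f^{-1}(U) = {ν, ξ, ρ} ∈ τ_X ✓.
  U = {q, r}: f^{-1}(U) = {ν, ξ, ρ} ∈ τ_X ✓.
Every preimage lies in τ_X, so f IS continuous.


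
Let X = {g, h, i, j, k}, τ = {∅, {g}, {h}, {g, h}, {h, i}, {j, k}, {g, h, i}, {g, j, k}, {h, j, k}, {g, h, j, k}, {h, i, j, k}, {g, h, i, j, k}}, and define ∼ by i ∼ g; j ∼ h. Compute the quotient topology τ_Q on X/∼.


X/∼ = {[g=i], [h=j], [k]}; |τ_Q| = 3.

Equivalence classes: [g=i], [h=j], [k].
Quotient map π: X → X/∼ sends g ↦ [g=i], h ↦ [h=j], i ↦ [g=i], j ↦ [h=j], k ↦ [k].
For each subset V ⊆ X/∼, compute π^{-1}(V) ⊆ X and check whether π^{-1}(V) ∈ τ. V is open in τ_Q iff π^{-1}(V) ∈ τ.
  V = {}: π^{-1}(V) = ∅ ∈ τ ✓.
  V = {[g=i]}: π^{-1}(V) = {g, i} ∉ τ ✗.
  V = {[h=j]}: π^{-1}(V) = {h, j} ∉ τ ✗.
  V = {[g=i], [h=j]}: π^{-1}(V) = {g, h, i, j} ∉ τ ✗.
  V = {[k]}: π^{-1}(V) = {k} ∉ τ ✗.
  V = {[g=i], [k]}: π^{-1}(V) = {g, i, k} ∉ τ ✗.
  V = {[h=j], [k]}: π^{-1}(V) = {h, j, k} ∈ τ ✓.
  V = {[g=i], [h=j], [k]}: π^{-1}(V) = {g, h, i, j, k} ∈ τ ✓.
Open sets in the quotient: τ_Q = {{}, {[h=j], [k]}, {[g=i], [h=j], [k]}} (3 elements).


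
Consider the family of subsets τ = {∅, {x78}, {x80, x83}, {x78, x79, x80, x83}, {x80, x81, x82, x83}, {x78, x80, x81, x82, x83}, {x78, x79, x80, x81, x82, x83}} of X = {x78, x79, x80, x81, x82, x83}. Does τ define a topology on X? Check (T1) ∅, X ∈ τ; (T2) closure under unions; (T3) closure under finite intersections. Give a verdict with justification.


τ is NOT a topology on X.

Axiom (T1): ∅ ∈ τ? Yes; X ∈ τ? Yes.
Axiom (T2/T3): check pairwise unions and intersections of members of τ.
Counterexample for (T2): {x78} ∪ {x80, x83} = {x78, x80, x83} ∉ τ. Therefore τ is NOT a topology.


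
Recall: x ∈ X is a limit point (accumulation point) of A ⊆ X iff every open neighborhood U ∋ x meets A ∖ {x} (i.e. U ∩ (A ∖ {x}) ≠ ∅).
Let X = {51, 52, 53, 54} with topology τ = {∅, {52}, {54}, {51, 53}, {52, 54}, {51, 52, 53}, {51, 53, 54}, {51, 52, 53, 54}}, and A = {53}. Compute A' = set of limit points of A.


A' = {51}

For each x ∈ X, list the open sets U ∈ τ with x ∈ U, then check whether U ∩ (A ∖ {x}) ≠ ∅ for every such U.
  x = 51: opens ∋ x are {51, 53}, {51, 52, 53}, {51, 53, 54}, {51, 52, 53, 54}; each meets A ∖ {51}, so x IS a limit point.
  x = 52: open {52} ∋ x has {52} ∩ (A ∖ {52}) = ∅, so x is NOT a limit point.
  x = 53: open {51, 53} ∋ x has {51, 53} ∩ (A ∖ {53}) = ∅, so x is NOT a limit point.
  x = 54: open {54} ∋ x has {54} ∩ (A ∖ {54}) = ∅, so x is NOT a limit point.
Collecting: A' = {51}.


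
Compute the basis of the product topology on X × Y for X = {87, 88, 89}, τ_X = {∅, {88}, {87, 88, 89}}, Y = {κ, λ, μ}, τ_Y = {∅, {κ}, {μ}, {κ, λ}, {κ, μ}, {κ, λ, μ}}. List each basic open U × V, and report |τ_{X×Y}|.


Basis B = {∅ × ∅, {88} × {κ}, {88} × {μ}, {88} × {κ, λ}, {88} × {κ, μ}, {87, 88, 89} × {κ}, {87, 88, 89} × {μ}, {88} × {κ, λ, μ}, {87, 88, 89} × {κ, λ}, {87, 88, 89} × {κ, μ}, {87, 88, 89} × {κ, λ, μ}}; |τ_{X×Y}| = 18.

Enumerate products U × V with U ∈ τ_X, V ∈ τ_Y (deduplicated):
  ∅ × ∅ = {} (∅)
  {88} × {κ} = {(88,κ)}
  {88} × {μ} = {(88,μ)}
  {88} × {κ, λ} = {(88,κ), (88,λ)}
  {88} × {κ, μ} = {(88,κ), (88,μ)}
  {87, 88, 89} × {κ} = {(87,κ), (88,κ), (89,κ)}
  {87, 88, 89} × {μ} = {(87,μ), (88,μ), (89,μ)}
  {88} × {κ, λ, μ} = {(88,κ), (88,λ), (88,μ)}
  {87, 88, 89} × {κ, λ} = {(87,κ), (87,λ), (88,κ), (88,λ), (89,κ), (89,λ)}
  {87, 88, 89} × {κ, μ} = {(87,κ), (87,μ), (88,κ), (88,μ), (89,κ), (89,μ)}
  {87, 88, 89} × {κ, λ, μ} = {(87,κ), (87,λ), (87,μ), (88,κ), (88,λ), (88,μ), (89,κ), (89,λ), (89,μ)}
These 11 distinct sets form the basis B.
Close under arbitrary unions to get τ_{X×Y}; counting gives |τ_{X×Y}| = 18.


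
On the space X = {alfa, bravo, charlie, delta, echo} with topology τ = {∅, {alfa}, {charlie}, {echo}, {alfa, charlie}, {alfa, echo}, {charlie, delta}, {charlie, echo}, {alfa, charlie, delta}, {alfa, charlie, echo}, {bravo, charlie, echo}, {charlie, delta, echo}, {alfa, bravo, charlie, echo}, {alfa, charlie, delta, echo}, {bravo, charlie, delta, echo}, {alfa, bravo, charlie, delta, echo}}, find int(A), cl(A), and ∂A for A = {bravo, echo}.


int(A) = {echo}, cl(A) = {bravo, echo}, ∂A = {bravo}.

Closed sets in (X, τ) are complements of opens:
  closed(X, τ) = {∅, {alfa}, {bravo}, {delta}, {alfa, bravo}, {alfa, delta}, {bravo, delta}, {bravo, echo}, {alfa, bravo, delta}, {alfa, bravo, echo}, {bravo, charlie, delta}, {bravo, delta, echo}, {alfa, bravo, charlie, delta}, {alfa, bravo, delta, echo}, {bravo, charlie, delta, echo}, {alfa, bravo, charlie, delta, echo}}.
int(A) = ⋃ {U ∈ τ : U ⊆ A}. Opens contained in A: ∅, {echo}.
Taking the union of these: int(A) = {echo}.
cl(A) = ⋂ {C closed : A ⊆ C}. Closed sets containing A: {bravo, echo}, {alfa, bravo, echo}, {bravo, delta, echo}, {alfa, bravo, delta, echo}, {bravo, charlie, delta, echo}, {alfa, bravo, charlie, delta, echo}.
Intersecting these: cl(A) = {bravo, echo}.
∂A = cl(A) ∖ int(A) = {bravo, echo} ∖ {echo} = {bravo}.


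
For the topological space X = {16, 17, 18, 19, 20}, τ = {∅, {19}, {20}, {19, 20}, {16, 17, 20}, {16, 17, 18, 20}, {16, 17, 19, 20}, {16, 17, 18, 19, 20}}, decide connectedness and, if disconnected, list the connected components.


(X, τ) is disconnected; components = [{19}, {16, 17, 18, 20}].

Find clopen sets (U ∈ τ with X ∖ U ∈ τ):
  U = ∅, X ∖ U = {16, 17, 18, 19, 20} — both open, so U is clopen.
  U = {19}, X ∖ U = {16, 17, 18, 20} — both open, so U is clopen.
  U = {16, 17, 18, 20}, X ∖ U = {19} — both open, so U is clopen.
  U = {16, 17, 18, 19, 20}, X ∖ U = ∅ — both open, so U is clopen.
Nontrivial clopen(s) exist: e.g. {19}. So (X, τ) is disconnected.
Compute connected components by grouping points that agree on all clopens:
  component: {19}
  component: {16, 17, 18, 20}


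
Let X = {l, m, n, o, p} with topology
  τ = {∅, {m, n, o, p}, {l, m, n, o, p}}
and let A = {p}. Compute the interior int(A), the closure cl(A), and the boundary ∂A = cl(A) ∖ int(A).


int(A) = ∅, cl(A) = {l, m, n, o, p}, ∂A = {l, m, n, o, p}.

Closed sets in (X, τ) are complements of opens:
  closed(X, τ) = {∅, {l}, {l, m, n, o, p}}.
int(A) = ⋃ {U ∈ τ : U ⊆ A}. Opens contained in A: ∅.
Taking the union of these: int(A) = ∅.
cl(A) = ⋂ {C closed : A ⊆ C}. Closed sets containing A: {l, m, n, o, p}.
Intersecting these: cl(A) = {l, m, n, o, p}.
∂A = cl(A) ∖ int(A) = {l, m, n, o, p} ∖ ∅ = {l, m, n, o, p}.


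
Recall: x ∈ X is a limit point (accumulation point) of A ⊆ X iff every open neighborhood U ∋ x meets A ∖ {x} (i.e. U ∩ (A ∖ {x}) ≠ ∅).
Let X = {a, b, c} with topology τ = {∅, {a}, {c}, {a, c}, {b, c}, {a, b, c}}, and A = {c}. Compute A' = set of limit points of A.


A' = {b}

For each x ∈ X, list the open sets U ∈ τ with x ∈ U, then check whether U ∩ (A ∖ {x}) ≠ ∅ for every such U.
  x = a: open {a} ∋ x has {a} ∩ (A ∖ {a}) = ∅, so x is NOT a limit point.
  x = b: opens ∋ x are {b, c}, {a, b, c}; each meets A ∖ {b}, so x IS a limit point.
  x = c: open {c} ∋ x has {c} ∩ (A ∖ {c}) = ∅, so x is NOT a limit point.
Collecting: A' = {b}.


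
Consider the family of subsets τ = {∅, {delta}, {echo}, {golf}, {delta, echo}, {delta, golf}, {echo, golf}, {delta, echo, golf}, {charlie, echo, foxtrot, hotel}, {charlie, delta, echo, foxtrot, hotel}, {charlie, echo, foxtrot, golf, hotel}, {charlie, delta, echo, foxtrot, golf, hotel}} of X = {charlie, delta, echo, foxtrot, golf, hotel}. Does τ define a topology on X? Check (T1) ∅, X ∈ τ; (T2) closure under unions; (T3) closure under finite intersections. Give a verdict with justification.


τ IS a topology on X.

Axiom (T1): ∅ ∈ τ? Yes; X ∈ τ? Yes.
Axiom (T2/T3): check pairwise unions and intersections of members of τ.
All pairwise intersections and unions checked — each lies in τ. Therefore τ satisfies (T1), (T2), (T3): it IS a topology on X.


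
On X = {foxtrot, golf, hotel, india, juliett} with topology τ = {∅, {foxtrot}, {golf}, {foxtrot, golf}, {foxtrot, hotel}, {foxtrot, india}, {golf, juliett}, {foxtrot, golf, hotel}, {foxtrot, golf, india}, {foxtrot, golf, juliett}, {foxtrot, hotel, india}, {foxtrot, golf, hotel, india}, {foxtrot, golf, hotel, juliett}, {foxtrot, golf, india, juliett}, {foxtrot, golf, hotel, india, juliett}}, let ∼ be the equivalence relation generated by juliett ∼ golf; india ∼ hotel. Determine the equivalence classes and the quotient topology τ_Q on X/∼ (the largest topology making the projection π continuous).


X/∼ = {[foxtrot], [golf=juliett], [hotel=india]}; |τ_Q| = 6.

Equivalence classes: [foxtrot], [golf=juliett], [hotel=india].
Quotient map π: X → X/∼ sends foxtrot ↦ [foxtrot], golf ↦ [golf=juliett], hotel ↦ [hotel=india], india ↦ [hotel=india], juliett ↦ [golf=juliett].
For each subset V ⊆ X/∼, compute π^{-1}(V) ⊆ X and check whether π^{-1}(V) ∈ τ. V is open in τ_Q iff π^{-1}(V) ∈ τ.
  V = {}: π^{-1}(V) = ∅ ∈ τ ✓.
  V = {[foxtrot]}: π^{-1}(V) = {foxtrot} ∈ τ ✓.
  V = {[golf=juliett]}: π^{-1}(V) = {golf, juliett} ∈ τ ✓.
  V = {[foxtrot], [golf=juliett]}: π^{-1}(V) = {foxtrot, golf, juliett} ∈ τ ✓.
  V = {[hotel=india]}: π^{-1}(V) = {hotel, india} ∉ τ ✗.
  V = {[foxtrot], [hotel=india]}: π^{-1}(V) = {foxtrot, hotel, india} ∈ τ ✓.
  V = {[golf=juliett], [hotel=india]}: π^{-1}(V) = {golf, hotel, india, juliett} ∉ τ ✗.
  V = {[foxtrot], [golf=juliett], [hotel=india]}: π^{-1}(V) = {foxtrot, golf, hotel, india, juliett} ∈ τ ✓.
Open sets in the quotient: τ_Q = {{}, {[foxtrot]}, {[golf=juliett]}, {[foxtrot], [golf=juliett]}, {[foxtrot], [hotel=india]}, {[foxtrot], [golf=juliett], [hotel=india]}} (6 elements).


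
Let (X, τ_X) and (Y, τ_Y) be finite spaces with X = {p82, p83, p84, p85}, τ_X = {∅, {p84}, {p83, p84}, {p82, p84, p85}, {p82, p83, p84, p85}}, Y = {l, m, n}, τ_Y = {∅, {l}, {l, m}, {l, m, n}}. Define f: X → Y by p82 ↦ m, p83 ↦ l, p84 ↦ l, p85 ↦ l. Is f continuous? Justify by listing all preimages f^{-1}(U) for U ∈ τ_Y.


f is NOT continuous.

Compute f^{-1}(U) for each U ∈ τ_Y:
  U = ∅: f^{-1}(U) = ∅ ∈ τ_X ✓.
  U = {l}: f^{-1}(U) = {p83, p84, p85} ∉ τ_X ✗.
  U = {l, m}: f^{-1}(U) = {p82, p83, p84, p85} ∈ τ_X ✓.
  U = {l, m, n}: f^{-1}(U) = {p82, p83, p84, p85} ∈ τ_X ✓.
Found U = {l} with f^{-1}(U) = {p83, p84, p85} not in τ_X. Therefore f is NOT continuous.


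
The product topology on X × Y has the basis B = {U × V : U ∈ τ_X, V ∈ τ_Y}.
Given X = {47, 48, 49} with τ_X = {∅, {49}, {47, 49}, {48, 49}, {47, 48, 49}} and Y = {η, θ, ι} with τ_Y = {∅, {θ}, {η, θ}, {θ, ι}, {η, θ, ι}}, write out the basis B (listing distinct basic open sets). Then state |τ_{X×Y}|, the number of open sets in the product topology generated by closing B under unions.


Basis B = {∅ × ∅, {49} × {θ}, {47, 49} × {θ}, {48, 49} × {θ}, {49} × {η, θ}, {49} × {θ, ι}, {47, 48, 49} × {θ}, {49} × {η, θ, ι}, {47, 49} × {η, θ}, {47, 49} × {θ, ι}, {48, 49} × {η, θ}, {48, 49} × {θ, ι}, {47, 49} × {η, θ, ι}, {47, 48, 49} × {η, θ}, {47, 48, 49} × {θ, ι}, {48, 49} × {η, θ, ι}, {47, 48, 49} × {η, θ, ι}}; |τ_{X×Y}| = 48.

Enumerate products U × V with U ∈ τ_X, V ∈ τ_Y (deduplicated):
  ∅ × ∅ = {} (∅)
  {49} × {θ} = {(49,θ)}
  {47, 49} × {θ} = {(47,θ), (49,θ)}
  {48, 49} × {θ} = {(48,θ), (49,θ)}
  {49} × {η, θ} = {(49,η), (49,θ)}
  {49} × {θ, ι} = {(49,θ), (49,ι)}
  {47, 48, 49} × {θ} = {(47,θ), (48,θ), (49,θ)}
  {49} × {η, θ, ι} = {(49,η), (49,θ), (49,ι)}
  {47, 49} × {η, θ} = {(47,η), (47,θ), (49,η), (49,θ)}
  {47, 49} × {θ, ι} = {(47,θ), (47,ι), (49,θ), (49,ι)}
  {48, 49} × {η, θ} = {(48,η), (48,θ), (49,η), (49,θ)}
  {48, 49} × {θ, ι} = {(48,θ), (48,ι), (49,θ), (49,ι)}
  {47, 49} × {η, θ, ι} = {(47,η), (47,θ), (47,ι), (49,η), (49,θ), (49,ι)}
  {47, 48, 49} × {η, θ} = {(47,η), (47,θ), (48,η), (48,θ), (49,η), (49,θ)}
  {47, 48, 49} × {θ, ι} = {(47,θ), (47,ι), (48,θ), (48,ι), (49,θ), (49,ι)}
  {48, 49} × {η, θ, ι} = {(48,η), (48,θ), (48,ι), (49,η), (49,θ), (49,ι)}
  {47, 48, 49} × {η, θ, ι} = {(47,η), (47,θ), (47,ι), (48,η), (48,θ), (48,ι), (49,η), (49,θ), (49,ι)}
These 17 distinct sets form the basis B.
Close under arbitrary unions to get τ_{X×Y}; counting gives |τ_{X×Y}| = 48.


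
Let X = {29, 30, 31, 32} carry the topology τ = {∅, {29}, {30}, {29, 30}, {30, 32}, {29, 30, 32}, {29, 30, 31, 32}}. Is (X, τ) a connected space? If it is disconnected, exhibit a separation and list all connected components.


(X, τ) is connected.

Find clopen sets (U ∈ τ with X ∖ U ∈ τ):
  U = ∅, X ∖ U = {29, 30, 31, 32} — both open, so U is clopen.
  U = {29, 30, 31, 32}, X ∖ U = ∅ — both open, so U is clopen.
Only trivial clopens (∅ and X) exist, so (X, τ) is connected.
Compute connected components by grouping points that agree on all clopens:
  component: {29, 30, 31, 32}


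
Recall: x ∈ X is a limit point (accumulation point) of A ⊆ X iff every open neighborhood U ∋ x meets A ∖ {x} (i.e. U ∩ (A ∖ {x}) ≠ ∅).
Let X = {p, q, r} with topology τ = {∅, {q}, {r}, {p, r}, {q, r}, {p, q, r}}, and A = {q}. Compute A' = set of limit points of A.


A' = ∅

For each x ∈ X, list the open sets U ∈ τ with x ∈ U, then check whether U ∩ (A ∖ {x}) ≠ ∅ for every such U.
  x = p: open {p, r} ∋ x has {p, r} ∩ (A ∖ {p}) = ∅, so x is NOT a limit point.
  x = q: open {q} ∋ x has {q} ∩ (A ∖ {q}) = ∅, so x is NOT a limit point.
  x = r: open {r} ∋ x has {r} ∩ (A ∖ {r}) = ∅, so x is NOT a limit point.
Collecting: A' = ∅.


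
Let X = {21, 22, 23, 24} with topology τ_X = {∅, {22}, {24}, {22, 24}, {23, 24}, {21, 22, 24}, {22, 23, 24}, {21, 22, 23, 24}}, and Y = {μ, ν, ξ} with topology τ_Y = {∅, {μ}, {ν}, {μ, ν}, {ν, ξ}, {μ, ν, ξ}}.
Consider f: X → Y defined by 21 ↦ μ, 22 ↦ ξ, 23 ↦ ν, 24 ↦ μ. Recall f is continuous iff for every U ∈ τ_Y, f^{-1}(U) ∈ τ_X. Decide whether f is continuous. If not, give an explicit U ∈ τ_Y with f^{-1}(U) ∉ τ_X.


f is NOT continuous.

Compute f^{-1}(U) for each U ∈ τ_Y:
  U = ∅: f^{-1}(U) = ∅ ∈ τ_X ✓.
  U = {μ}: f^{-1}(U) = {21, 24} ∉ τ_X ✗.
  U = {ν}: f^{-1}(U) = {23} ∉ τ_X ✗.
  U = {μ, ν}: f^{-1}(U) = {21, 23, 24} ∉ τ_X ✗.
  U = {ν, ξ}: f^{-1}(U) = {22, 23} ∉ τ_X ✗.
  U = {μ, ν, ξ}: f^{-1}(U) = {21, 22, 23, 24} ∈ τ_X ✓.
Found U = {μ} with f^{-1}(U) = {21, 24} not in τ_X. Therefore f is NOT continuous.


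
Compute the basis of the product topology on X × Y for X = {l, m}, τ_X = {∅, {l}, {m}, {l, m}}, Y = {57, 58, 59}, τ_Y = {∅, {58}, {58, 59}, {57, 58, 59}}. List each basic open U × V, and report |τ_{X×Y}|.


Basis B = {∅ × ∅, {l} × {58}, {m} × {58}, {l} × {58, 59}, {l, m} × {58}, {m} × {58, 59}, {l} × {57, 58, 59}, {m} × {57, 58, 59}, {l, m} × {58, 59}, {l, m} × {57, 58, 59}}; |τ_{X×Y}| = 16.

Enumerate products U × V with U ∈ τ_X, V ∈ τ_Y (deduplicated):
  ∅ × ∅ = {} (∅)
  {l} × {58} = {(l,58)}
  {m} × {58} = {(m,58)}
  {l} × {58, 59} = {(l,58), (l,59)}
  {l, m} × {58} = {(l,58), (m,58)}
  {m} × {58, 59} = {(m,58), (m,59)}
  {l} × {57, 58, 59} = {(l,57), (l,58), (l,59)}
  {m} × {57, 58, 59} = {(m,57), (m,58), (m,59)}
  {l, m} × {58, 59} = {(l,58), (l,59), (m,58), (m,59)}
  {l, m} × {57, 58, 59} = {(l,57), (l,58), (l,59), (m,57), (m,58), (m,59)}
These 10 distinct sets form the basis B.
Close under arbitrary unions to get τ_{X×Y}; counting gives |τ_{X×Y}| = 16.
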